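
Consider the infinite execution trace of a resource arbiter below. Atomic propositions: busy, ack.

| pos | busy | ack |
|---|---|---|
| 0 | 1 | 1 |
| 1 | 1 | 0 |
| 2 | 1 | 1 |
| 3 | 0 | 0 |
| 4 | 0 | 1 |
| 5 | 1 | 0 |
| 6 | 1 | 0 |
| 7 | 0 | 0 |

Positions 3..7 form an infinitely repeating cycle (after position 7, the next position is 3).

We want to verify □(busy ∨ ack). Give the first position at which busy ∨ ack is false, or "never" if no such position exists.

3

Check busy ∨ ack at each position in order: 0 ✓, 1 ✓, 2 ✓.
At position 3 the labels are {}, so busy ∨ ack is false there. This is the first violation.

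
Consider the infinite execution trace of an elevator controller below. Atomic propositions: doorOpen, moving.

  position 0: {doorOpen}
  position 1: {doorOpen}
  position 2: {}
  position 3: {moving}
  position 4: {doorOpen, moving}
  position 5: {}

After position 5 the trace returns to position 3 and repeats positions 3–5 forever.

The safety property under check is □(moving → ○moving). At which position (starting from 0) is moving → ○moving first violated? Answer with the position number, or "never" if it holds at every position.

Check moving → ○moving at each position in order: 0 ✓, 1 ✓, 2 ✓, 3 ✓.
At position 4 the labels are {doorOpen, moving} and the next position 5 has {}, so moving → ○moving is false there. This is the first violation.

4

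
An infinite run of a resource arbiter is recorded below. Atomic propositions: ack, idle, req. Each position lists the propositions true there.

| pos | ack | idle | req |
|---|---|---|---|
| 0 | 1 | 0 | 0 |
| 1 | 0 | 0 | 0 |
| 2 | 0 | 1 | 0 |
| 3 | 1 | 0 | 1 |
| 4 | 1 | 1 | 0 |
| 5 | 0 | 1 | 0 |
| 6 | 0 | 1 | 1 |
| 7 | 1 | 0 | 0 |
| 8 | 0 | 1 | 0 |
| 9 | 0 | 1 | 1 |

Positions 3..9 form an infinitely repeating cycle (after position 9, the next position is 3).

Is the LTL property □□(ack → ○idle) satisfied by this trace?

□(ack → ○idle) must hold at every position from 0 onward. It fails at position 0, so □□(ack → ○idle) is false.

No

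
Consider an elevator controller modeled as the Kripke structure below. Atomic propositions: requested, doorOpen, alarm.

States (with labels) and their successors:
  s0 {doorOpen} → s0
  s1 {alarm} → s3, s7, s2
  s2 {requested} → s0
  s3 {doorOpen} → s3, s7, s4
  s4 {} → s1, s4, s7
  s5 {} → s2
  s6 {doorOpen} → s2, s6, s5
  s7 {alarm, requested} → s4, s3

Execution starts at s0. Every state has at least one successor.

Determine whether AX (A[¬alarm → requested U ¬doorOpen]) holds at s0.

States satisfying A[¬alarm → requested U ¬doorOpen]: {s1, s2, s4, s5, s7}.
States satisfying AX (A[¬alarm → requested U ¬doorOpen]): {s4, s5}.
s0 ∉ Sat(AX (A[¬alarm → requested U ¬doorOpen])).

Does not hold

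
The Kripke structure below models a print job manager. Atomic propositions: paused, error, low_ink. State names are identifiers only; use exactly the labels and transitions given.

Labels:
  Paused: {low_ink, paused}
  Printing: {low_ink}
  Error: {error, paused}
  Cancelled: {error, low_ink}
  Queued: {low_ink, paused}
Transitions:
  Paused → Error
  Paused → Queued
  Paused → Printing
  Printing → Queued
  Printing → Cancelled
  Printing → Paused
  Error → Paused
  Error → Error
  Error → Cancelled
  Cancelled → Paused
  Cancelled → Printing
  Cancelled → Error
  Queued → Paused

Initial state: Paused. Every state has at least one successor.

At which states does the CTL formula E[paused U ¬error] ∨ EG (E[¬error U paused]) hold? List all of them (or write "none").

{Paused, Printing, Error, Queued}

States satisfying paused: {Paused, Error, Queued}.
States satisfying ¬error: {Paused, Printing, Queued}.
States satisfying E[paused U ¬error]: {Paused, Printing, Error, Queued}.
States satisfying E[¬error U paused]: {Paused, Printing, Error, Queued}.
States satisfying EG (E[¬error U paused]): {Paused, Printing, Error, Queued}.
States satisfying E[paused U ¬error] ∨ EG (E[¬error U paused]): {Paused, Printing, Error, Queued}.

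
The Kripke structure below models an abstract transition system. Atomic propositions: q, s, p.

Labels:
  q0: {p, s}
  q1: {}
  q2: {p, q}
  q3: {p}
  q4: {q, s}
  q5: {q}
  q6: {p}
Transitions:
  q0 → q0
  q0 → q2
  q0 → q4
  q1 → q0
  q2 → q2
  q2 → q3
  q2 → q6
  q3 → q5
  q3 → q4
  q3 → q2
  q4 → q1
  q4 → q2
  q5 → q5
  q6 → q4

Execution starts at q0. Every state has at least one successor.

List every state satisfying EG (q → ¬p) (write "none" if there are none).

{q0, q1, q3, q4, q5, q6}

States satisfying q → ¬p: {q0, q1, q3, q4, q5, q6}.
States satisfying EG (q → ¬p): {q0, q1, q3, q4, q5, q6}.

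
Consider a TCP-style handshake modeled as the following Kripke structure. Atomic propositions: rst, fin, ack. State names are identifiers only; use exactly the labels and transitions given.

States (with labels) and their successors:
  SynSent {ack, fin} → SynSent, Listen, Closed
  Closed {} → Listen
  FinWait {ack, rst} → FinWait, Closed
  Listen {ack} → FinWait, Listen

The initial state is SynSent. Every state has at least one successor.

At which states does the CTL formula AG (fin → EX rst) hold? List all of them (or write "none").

{Closed, FinWait, Listen}

States satisfying fin → EX rst: {Closed, FinWait, Listen}.
States satisfying AG (fin → EX rst): {Closed, FinWait, Listen}.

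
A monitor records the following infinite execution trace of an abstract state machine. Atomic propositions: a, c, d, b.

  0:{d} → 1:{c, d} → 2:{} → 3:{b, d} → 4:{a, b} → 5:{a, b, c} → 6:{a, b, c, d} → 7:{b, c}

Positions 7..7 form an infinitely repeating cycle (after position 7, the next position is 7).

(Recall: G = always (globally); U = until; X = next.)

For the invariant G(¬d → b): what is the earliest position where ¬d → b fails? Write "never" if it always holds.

Check ¬d → b at each position in order: 0 ✓, 1 ✓.
At position 2 the labels are {}, so ¬d → b is false there. This is the first violation.

2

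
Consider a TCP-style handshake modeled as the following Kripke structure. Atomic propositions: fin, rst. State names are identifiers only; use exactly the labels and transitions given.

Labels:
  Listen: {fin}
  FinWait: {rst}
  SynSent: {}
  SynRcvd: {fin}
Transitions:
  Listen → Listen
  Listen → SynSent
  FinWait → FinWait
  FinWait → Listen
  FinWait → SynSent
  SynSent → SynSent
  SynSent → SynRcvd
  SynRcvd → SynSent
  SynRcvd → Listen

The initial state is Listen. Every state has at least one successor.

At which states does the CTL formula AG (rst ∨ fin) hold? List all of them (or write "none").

none

States satisfying rst ∨ fin: {Listen, FinWait, SynRcvd}.
States satisfying AG (rst ∨ fin): ∅.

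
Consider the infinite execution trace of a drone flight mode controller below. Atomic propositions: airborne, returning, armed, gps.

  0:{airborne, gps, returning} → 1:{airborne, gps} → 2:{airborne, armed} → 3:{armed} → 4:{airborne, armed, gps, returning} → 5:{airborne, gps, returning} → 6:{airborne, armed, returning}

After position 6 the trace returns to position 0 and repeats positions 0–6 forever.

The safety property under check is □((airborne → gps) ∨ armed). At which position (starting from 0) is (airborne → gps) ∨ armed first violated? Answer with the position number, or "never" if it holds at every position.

never

(airborne → gps) ∨ armed holds at every position 0..6, and those are all the positions the trace ever visits, so the invariant □((airborne → gps) ∨ armed) is never violated.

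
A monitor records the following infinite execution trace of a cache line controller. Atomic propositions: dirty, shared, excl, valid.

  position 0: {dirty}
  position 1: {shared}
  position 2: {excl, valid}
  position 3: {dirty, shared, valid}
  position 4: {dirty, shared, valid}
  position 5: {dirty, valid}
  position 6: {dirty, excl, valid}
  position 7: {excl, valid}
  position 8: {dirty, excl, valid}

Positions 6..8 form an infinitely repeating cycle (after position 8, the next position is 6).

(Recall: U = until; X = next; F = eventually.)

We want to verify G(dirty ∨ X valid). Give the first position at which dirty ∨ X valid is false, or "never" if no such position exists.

never

dirty ∨ X valid holds at every position 0..8, and those are all the positions the trace ever visits, so the invariant G(dirty ∨ X valid) is never violated.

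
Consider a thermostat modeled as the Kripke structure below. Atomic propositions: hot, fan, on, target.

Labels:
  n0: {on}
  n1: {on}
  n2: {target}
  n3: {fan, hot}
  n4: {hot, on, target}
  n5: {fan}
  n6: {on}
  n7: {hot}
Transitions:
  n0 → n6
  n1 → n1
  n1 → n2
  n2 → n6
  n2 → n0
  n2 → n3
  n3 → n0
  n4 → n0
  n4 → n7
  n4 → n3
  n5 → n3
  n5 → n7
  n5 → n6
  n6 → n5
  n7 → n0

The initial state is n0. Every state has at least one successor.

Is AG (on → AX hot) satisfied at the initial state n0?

States satisfying on → AX hot: {n2, n3, n5, n7}.
States satisfying AG (on → AX hot): ∅.
n0 is reachable from n0 and violates on → AX hot, so AG fails at n0.
n0 ∉ Sat(AG (on → AX hot)).

Does not hold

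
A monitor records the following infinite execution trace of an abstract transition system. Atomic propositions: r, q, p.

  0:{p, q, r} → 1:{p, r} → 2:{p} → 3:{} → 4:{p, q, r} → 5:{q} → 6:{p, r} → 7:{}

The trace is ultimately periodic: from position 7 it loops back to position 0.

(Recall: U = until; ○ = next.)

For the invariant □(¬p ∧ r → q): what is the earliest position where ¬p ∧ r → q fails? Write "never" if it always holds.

never

¬p ∧ r → q holds at every position 0..7, and those are all the positions the trace ever visits, so the invariant □(¬p ∧ r → q) is never violated.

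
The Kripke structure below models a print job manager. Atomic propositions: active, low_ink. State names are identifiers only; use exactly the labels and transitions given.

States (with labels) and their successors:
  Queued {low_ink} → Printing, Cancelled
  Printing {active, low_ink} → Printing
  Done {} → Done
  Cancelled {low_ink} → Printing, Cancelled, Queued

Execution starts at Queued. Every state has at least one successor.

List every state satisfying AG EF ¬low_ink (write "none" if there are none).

States satisfying EF ¬low_ink: {Done}.
States satisfying AG EF ¬low_ink: {Done}.

{Done}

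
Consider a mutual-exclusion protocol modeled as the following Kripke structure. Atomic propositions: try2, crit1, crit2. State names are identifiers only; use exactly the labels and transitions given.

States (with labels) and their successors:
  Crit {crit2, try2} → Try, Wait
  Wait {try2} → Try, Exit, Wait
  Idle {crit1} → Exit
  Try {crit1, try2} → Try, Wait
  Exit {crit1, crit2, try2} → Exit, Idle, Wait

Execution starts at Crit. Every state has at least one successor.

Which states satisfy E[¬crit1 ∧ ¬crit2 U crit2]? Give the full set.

States satisfying ¬crit1 ∧ ¬crit2: {Wait}.
States satisfying crit2: {Crit, Exit}.
States satisfying E[¬crit1 ∧ ¬crit2 U crit2]: {Crit, Wait, Exit}.

{Crit, Wait, Exit}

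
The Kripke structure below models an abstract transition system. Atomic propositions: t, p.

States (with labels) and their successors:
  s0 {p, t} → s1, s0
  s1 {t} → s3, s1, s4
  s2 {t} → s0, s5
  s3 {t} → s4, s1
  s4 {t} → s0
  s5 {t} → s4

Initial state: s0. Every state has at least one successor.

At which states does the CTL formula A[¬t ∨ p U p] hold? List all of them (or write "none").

States satisfying ¬t ∨ p: {s0}.
States satisfying p: {s0}.
States satisfying A[¬t ∨ p U p]: {s0}.

{s0}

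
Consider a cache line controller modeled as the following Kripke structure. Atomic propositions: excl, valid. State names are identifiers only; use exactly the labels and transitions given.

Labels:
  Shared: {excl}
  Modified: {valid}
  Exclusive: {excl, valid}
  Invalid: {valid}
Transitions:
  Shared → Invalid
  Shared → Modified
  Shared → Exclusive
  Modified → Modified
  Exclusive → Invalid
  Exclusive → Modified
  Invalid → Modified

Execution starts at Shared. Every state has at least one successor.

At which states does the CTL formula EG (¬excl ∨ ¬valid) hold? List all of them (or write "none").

States satisfying ¬excl ∨ ¬valid: {Shared, Modified, Invalid}.
States satisfying EG (¬excl ∨ ¬valid): {Shared, Modified, Invalid}.

{Shared, Modified, Invalid}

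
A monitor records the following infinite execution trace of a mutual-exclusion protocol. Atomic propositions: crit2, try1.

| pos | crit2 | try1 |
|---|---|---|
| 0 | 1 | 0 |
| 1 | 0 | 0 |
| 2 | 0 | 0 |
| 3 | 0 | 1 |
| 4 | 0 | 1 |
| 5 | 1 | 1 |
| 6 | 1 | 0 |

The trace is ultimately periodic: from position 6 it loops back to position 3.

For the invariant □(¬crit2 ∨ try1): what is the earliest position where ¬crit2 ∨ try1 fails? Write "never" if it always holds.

At position 0 the labels are {crit2}, so ¬crit2 ∨ try1 is false there. This is the first violation.

0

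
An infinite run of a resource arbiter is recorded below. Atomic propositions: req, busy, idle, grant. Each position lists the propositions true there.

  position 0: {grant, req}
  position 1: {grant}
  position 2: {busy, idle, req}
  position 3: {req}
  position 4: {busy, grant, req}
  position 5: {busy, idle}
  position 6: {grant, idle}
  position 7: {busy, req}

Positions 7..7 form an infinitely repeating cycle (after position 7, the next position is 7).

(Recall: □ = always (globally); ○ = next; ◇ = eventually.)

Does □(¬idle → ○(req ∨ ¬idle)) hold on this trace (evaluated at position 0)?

Violated

¬idle → ○(req ∨ ¬idle) must hold at every position from 0 onward. It fails at position 4, so □(¬idle → ○(req ∨ ¬idle)) is false.
Positions where ¬idle holds: 0, 1, 3, 4, 7.
Check ○(req ∨ ¬idle) at each: 0→ok, 1→ok, 3→ok, 4→fails, 7→ok.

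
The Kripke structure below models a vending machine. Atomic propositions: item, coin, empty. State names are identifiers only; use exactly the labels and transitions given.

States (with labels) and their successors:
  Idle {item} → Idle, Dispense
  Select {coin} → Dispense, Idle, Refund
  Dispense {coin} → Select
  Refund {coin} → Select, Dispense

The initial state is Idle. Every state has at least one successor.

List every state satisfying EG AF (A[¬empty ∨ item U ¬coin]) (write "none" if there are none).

{Idle}

States satisfying AF (A[¬empty ∨ item U ¬coin]): {Idle}.
States satisfying EG AF (A[¬empty ∨ item U ¬coin]): {Idle}.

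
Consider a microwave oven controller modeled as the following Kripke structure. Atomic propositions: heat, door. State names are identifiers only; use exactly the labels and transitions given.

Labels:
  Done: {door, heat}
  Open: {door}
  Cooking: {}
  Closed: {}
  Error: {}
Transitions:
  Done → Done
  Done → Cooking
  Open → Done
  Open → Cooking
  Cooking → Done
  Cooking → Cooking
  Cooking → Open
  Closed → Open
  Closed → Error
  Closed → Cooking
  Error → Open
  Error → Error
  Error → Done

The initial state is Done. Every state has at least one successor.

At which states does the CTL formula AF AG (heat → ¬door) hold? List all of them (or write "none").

none

States satisfying AG (heat → ¬door): ∅.
States satisfying AF AG (heat → ¬door): ∅.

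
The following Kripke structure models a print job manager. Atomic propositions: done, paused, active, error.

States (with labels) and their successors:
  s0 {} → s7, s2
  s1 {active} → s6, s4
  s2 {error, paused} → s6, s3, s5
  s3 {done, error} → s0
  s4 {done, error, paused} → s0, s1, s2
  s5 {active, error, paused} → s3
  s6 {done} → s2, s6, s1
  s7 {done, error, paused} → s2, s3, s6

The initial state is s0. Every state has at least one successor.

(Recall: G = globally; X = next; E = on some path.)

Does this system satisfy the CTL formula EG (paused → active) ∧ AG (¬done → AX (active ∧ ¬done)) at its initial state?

States satisfying paused → active: {s0, s1, s3, s5, s6}.
States satisfying EG (paused → active): {s1, s6}.
States satisfying ¬done → AX (active ∧ ¬done): {s3, s4, s6, s7}.
States satisfying AG (¬done → AX (active ∧ ¬done)): ∅.
States satisfying EG (paused → active) ∧ AG (¬done → AX (active ∧ ¬done)): ∅.
s0 ∉ Sat(EG (paused → active) ∧ AG (¬done → AX (active ∧ ¬done))).

Does not hold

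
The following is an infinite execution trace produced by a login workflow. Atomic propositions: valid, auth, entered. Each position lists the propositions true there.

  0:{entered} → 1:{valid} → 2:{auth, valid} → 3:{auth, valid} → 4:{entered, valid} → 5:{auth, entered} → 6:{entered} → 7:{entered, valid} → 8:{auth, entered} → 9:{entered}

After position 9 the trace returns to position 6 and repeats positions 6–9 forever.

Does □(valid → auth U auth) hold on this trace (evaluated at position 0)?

No

valid → auth U auth must hold at every position from 0 onward. It fails at position 1, so □(valid → auth U auth) is false.
Positions where valid holds: 1, 2, 3, 4, 7.
Check auth U auth at each: 1→fails, 2→ok, 3→ok, 4→fails, 7→fails.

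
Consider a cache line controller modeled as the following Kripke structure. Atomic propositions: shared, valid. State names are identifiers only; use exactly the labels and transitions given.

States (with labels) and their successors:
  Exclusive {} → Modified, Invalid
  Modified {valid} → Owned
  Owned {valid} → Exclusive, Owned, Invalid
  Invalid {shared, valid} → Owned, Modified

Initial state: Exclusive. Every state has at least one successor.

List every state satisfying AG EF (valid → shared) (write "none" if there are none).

{Exclusive, Modified, Owned, Invalid}

States satisfying EF (valid → shared): {Exclusive, Modified, Owned, Invalid}.
States satisfying AG EF (valid → shared): {Exclusive, Modified, Owned, Invalid}.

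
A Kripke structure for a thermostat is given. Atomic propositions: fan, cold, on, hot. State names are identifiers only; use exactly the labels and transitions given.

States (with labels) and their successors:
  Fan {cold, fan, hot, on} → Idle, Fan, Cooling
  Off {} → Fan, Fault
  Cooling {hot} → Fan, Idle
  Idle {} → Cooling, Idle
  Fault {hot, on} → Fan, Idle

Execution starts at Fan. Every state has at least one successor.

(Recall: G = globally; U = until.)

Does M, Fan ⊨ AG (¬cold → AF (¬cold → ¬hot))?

Satisfied

States satisfying ¬cold → AF (¬cold → ¬hot): {Fan, Off, Cooling, Idle, Fault}.
States satisfying AG (¬cold → AF (¬cold → ¬hot)): {Fan, Off, Cooling, Idle, Fault}.
Every state reachable from Fan satisfies ¬cold → AF (¬cold → ¬hot).
Fan ∈ Sat(AG (¬cold → AF (¬cold → ¬hot))).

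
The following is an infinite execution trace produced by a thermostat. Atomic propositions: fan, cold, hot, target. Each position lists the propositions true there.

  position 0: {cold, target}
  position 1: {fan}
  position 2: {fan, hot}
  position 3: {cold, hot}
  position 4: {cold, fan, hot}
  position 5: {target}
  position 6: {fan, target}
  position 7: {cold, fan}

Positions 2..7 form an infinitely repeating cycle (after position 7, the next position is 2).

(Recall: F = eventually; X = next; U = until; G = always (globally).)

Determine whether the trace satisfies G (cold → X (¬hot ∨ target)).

cold → X (¬hot ∨ target) must hold at every position from 0 onward. It fails at position 3, so G (cold → X (¬hot ∨ target)) is false.
Positions where cold holds: 0, 3, 4, 7.
Check X (¬hot ∨ target) at each: 0→ok, 3→fails, 4→ok, 7→fails.

No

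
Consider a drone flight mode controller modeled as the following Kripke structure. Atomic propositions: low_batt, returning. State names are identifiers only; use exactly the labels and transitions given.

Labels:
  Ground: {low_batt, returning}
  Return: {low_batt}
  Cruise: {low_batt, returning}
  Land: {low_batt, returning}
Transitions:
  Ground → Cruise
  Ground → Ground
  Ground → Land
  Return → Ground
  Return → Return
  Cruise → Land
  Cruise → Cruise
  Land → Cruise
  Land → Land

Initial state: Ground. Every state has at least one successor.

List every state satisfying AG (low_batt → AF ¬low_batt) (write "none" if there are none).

States satisfying low_batt → AF ¬low_batt: ∅.
States satisfying AG (low_batt → AF ¬low_batt): ∅.

none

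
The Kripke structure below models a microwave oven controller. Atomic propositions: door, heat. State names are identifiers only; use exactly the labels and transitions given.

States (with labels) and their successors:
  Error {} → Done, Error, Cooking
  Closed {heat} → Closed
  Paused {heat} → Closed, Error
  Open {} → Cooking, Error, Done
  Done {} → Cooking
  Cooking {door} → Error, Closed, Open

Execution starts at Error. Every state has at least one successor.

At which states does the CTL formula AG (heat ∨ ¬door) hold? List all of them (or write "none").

States satisfying heat ∨ ¬door: {Error, Closed, Paused, Open, Done}.
States satisfying AG (heat ∨ ¬door): {Closed}.

{Closed}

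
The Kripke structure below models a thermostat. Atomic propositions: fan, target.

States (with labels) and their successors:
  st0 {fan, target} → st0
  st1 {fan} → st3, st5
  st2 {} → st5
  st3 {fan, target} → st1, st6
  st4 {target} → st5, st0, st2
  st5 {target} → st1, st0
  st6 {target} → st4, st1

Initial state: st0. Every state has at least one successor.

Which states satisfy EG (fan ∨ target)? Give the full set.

States satisfying fan ∨ target: {st0, st1, st3, st4, st5, st6}.
States satisfying EG (fan ∨ target): {st0, st1, st3, st4, st5, st6}.

{st0, st1, st3, st4, st5, st6}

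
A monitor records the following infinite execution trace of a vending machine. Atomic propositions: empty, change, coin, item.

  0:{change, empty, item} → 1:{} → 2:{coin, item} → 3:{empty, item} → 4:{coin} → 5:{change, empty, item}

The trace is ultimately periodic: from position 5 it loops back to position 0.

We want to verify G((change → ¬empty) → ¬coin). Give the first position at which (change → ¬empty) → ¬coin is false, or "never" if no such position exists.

2

Check (change → ¬empty) → ¬coin at each position in order: 0 ✓, 1 ✓.
At position 2 the labels are {coin, item}, so (change → ¬empty) → ¬coin is false there. This is the first violation.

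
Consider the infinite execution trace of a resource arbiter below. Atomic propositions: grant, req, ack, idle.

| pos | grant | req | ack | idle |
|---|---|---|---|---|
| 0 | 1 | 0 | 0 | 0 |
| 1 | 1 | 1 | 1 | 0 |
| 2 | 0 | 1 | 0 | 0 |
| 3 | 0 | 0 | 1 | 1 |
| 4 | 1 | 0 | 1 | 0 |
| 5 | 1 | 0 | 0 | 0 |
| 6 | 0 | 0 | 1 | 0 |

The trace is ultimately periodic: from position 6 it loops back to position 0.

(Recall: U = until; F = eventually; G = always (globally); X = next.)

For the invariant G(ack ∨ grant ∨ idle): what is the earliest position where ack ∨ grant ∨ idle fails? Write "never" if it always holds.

2

Check ack ∨ grant ∨ idle at each position in order: 0 ✓, 1 ✓.
At position 2 the labels are {req}, so ack ∨ grant ∨ idle is false there. This is the first violation.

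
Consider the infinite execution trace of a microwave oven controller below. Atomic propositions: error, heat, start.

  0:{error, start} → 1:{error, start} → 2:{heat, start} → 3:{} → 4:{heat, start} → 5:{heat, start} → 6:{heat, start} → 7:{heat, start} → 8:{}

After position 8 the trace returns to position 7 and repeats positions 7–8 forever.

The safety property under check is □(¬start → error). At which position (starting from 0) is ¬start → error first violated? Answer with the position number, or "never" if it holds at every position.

3

Check ¬start → error at each position in order: 0 ✓, 1 ✓, 2 ✓.
At position 3 the labels are {}, so ¬start → error is false there. This is the first violation.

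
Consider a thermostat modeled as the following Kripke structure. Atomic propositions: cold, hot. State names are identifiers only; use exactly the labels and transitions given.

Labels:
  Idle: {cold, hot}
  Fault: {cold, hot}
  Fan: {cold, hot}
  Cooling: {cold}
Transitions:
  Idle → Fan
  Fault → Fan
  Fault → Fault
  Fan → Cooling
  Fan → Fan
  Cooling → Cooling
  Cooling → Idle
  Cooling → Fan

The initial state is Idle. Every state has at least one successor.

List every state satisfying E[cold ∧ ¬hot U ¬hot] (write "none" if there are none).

{Cooling}

States satisfying cold ∧ ¬hot: {Cooling}.
States satisfying ¬hot: {Cooling}.
States satisfying E[cold ∧ ¬hot U ¬hot]: {Cooling}.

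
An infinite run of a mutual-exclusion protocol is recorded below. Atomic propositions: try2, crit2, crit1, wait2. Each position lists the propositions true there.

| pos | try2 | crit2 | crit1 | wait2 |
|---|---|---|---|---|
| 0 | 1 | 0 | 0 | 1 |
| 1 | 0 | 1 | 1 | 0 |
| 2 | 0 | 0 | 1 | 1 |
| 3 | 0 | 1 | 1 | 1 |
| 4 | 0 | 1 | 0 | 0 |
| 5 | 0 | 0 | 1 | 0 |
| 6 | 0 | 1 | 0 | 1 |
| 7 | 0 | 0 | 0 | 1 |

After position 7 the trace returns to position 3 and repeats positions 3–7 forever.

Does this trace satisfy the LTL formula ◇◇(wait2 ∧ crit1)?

Satisfied

◇(wait2 ∧ crit1) holds at position 0, which is reachable from 0, so ◇◇(wait2 ∧ crit1) holds.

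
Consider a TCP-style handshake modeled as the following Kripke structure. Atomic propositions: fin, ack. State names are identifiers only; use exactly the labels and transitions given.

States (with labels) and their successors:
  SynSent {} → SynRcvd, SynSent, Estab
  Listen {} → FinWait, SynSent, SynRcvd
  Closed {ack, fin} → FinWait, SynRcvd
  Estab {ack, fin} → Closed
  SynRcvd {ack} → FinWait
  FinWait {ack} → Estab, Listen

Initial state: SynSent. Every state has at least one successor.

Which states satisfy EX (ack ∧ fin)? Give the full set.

{SynSent, Estab, FinWait}

States satisfying ack ∧ fin: {Closed, Estab}.
States satisfying EX (ack ∧ fin): {SynSent, Estab, FinWait}.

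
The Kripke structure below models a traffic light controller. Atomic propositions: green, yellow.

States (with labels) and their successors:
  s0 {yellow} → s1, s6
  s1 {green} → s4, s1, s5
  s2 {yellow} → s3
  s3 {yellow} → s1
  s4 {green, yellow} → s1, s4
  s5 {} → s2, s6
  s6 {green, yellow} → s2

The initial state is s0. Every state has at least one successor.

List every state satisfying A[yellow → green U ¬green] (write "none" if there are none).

{s0, s2, s3, s5, s6}

States satisfying yellow → green: {s1, s4, s5, s6}.
States satisfying ¬green: {s0, s2, s3, s5}.
States satisfying A[yellow → green U ¬green]: {s0, s2, s3, s5, s6}.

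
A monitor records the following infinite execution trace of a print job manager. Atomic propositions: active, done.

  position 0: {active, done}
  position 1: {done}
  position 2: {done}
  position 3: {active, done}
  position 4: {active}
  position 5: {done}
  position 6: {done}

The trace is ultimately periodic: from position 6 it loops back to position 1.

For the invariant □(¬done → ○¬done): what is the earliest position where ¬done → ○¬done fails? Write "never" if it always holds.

4

Check ¬done → ○¬done at each position in order: 0 ✓, 1 ✓, 2 ✓, 3 ✓.
At position 4 the labels are {active} and the next position 5 has {done}, so ¬done → ○¬done is false there. This is the first violation.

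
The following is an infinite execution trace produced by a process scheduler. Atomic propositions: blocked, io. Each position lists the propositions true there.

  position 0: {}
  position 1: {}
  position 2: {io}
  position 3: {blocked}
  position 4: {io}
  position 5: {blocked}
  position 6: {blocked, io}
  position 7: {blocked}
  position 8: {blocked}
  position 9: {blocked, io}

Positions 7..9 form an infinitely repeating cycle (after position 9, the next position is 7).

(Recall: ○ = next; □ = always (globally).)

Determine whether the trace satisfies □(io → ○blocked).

Holds

io → ○blocked holds at every position 0..9, and those are all positions ever visited, so □(io → ○blocked) holds.
Positions where io holds: 2, 4, 6, 9.
Check ○blocked at each: 2→ok, 4→ok, 6→ok, 9→ok.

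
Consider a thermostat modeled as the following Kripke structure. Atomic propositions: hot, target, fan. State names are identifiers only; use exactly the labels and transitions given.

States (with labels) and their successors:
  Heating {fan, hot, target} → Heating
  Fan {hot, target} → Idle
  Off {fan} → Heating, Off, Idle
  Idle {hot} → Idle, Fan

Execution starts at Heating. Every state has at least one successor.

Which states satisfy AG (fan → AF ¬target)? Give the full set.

{Fan, Idle}

States satisfying fan → AF ¬target: {Fan, Off, Idle}.
States satisfying AG (fan → AF ¬target): {Fan, Idle}.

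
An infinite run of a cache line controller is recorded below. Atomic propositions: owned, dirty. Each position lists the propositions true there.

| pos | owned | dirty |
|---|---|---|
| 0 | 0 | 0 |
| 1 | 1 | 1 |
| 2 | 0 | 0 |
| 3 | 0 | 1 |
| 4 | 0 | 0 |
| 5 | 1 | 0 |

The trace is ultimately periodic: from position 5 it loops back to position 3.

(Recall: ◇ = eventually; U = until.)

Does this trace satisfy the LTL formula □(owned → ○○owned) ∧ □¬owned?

owned → ○○owned must hold at every position from 0 onward. It fails at position 1, so □(owned → ○○owned) is false.
Positions where owned holds: 1, 5.
Check ○○owned at each: 1→fails, 5→fails.
¬owned must hold at every position from 0 onward. It fails at position 1, so □¬owned is false.
At position 0: □(owned → ○○owned) is false; □¬owned is false; so □(owned → ○○owned) ∧ □¬owned is false.

Does not hold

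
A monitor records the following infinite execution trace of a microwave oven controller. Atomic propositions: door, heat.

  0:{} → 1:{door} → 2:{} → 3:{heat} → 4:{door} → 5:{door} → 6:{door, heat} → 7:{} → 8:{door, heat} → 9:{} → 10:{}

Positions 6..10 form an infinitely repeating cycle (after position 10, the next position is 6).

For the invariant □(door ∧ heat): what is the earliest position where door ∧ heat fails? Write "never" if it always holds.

At position 0 the labels are {}, so door ∧ heat is false there. This is the first violation.

0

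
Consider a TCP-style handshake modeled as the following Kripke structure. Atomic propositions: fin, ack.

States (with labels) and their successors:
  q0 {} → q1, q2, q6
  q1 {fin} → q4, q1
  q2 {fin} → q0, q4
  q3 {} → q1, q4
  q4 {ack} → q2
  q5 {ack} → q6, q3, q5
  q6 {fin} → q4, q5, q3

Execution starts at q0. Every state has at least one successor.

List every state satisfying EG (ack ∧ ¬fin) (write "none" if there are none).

States satisfying ack ∧ ¬fin: {q4, q5}.
States satisfying EG (ack ∧ ¬fin): {q5}.

{q5}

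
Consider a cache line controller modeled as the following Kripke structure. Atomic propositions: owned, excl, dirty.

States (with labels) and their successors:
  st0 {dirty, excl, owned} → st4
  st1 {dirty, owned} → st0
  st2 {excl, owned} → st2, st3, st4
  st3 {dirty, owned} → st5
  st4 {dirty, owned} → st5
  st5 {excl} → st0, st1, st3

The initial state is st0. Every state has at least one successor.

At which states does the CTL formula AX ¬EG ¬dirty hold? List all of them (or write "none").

{st0, st1, st3, st4, st5}

States satisfying ¬EG ¬dirty: {st0, st1, st3, st4, st5}.
States satisfying AX ¬EG ¬dirty: {st0, st1, st3, st4, st5}.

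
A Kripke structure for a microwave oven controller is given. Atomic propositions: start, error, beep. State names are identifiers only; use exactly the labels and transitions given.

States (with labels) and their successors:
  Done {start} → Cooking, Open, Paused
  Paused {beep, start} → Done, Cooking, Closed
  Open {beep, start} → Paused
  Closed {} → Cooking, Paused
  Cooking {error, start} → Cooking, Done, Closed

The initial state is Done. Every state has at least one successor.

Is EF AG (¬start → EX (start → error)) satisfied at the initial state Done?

States satisfying AG (¬start → EX (start → error)): {Done, Paused, Open, Closed, Cooking}.
States satisfying EF AG (¬start → EX (start → error)): {Done, Paused, Open, Closed, Cooking}.
Some path from Done reaches a state where AG (¬start → EX (start → error)) holds.
Done ∈ Sat(EF AG (¬start → EX (start → error))).

Yes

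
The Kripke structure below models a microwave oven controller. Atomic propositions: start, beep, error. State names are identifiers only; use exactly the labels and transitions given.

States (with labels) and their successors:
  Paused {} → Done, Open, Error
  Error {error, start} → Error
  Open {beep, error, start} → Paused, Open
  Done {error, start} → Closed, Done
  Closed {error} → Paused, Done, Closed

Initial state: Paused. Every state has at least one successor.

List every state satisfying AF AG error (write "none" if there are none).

{Error}

States satisfying AG error: {Error}.
States satisfying AF AG error: {Error}.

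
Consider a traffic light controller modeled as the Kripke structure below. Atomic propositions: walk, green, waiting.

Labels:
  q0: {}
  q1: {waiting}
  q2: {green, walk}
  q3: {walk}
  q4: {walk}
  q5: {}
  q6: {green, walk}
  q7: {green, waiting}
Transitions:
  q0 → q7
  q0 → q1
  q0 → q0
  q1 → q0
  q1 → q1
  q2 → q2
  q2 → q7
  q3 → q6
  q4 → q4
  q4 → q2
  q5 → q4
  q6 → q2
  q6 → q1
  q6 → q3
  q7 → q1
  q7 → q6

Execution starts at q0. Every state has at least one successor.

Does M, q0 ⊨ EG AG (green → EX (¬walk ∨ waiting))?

States satisfying AG (green → EX (¬walk ∨ waiting)): {q0, q1, q2, q3, q4, q5, q6, q7}.
States satisfying EG AG (green → EX (¬walk ∨ waiting)): {q0, q1, q2, q3, q4, q5, q6, q7}.
q0 ∈ Sat(EG AG (green → EX (¬walk ∨ waiting))).

Satisfied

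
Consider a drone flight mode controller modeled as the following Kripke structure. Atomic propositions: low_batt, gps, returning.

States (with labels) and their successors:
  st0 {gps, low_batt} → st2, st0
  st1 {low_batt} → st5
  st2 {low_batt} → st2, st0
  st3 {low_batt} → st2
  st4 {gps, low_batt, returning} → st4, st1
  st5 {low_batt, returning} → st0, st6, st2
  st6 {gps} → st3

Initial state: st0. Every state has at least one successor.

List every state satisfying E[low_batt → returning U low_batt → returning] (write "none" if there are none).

States satisfying low_batt → returning: {st4, st5, st6}.
States satisfying E[low_batt → returning U low_batt → returning]: {st4, st5, st6}.

{st4, st5, st6}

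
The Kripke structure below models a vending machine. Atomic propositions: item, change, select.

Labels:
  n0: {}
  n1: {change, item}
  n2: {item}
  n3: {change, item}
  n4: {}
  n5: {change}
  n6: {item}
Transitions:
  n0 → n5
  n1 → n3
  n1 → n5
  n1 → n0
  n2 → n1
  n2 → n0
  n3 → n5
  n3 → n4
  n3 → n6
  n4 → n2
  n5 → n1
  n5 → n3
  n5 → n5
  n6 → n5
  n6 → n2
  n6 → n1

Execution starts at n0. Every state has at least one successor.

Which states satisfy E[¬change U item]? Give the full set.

{n1, n2, n3, n4, n6}

States satisfying ¬change: {n0, n2, n4, n6}.
States satisfying item: {n1, n2, n3, n6}.
States satisfying E[¬change U item]: {n1, n2, n3, n4, n6}.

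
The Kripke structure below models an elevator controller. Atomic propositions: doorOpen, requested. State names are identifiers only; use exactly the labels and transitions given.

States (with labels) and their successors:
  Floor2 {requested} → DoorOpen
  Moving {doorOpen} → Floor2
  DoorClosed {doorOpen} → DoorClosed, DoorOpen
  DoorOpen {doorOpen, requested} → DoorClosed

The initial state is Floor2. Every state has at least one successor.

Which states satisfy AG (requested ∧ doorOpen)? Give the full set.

States satisfying requested ∧ doorOpen: {DoorOpen}.
States satisfying AG (requested ∧ doorOpen): ∅.

none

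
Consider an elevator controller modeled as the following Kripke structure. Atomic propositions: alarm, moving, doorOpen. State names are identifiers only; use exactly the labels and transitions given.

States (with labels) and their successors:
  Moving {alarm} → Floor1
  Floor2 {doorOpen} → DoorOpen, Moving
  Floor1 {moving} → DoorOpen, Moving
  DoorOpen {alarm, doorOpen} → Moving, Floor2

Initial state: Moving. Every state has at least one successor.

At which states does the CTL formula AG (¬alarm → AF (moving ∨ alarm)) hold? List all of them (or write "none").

{Moving, Floor2, Floor1, DoorOpen}

States satisfying ¬alarm → AF (moving ∨ alarm): {Moving, Floor2, Floor1, DoorOpen}.
States satisfying AG (¬alarm → AF (moving ∨ alarm)): {Moving, Floor2, Floor1, DoorOpen}.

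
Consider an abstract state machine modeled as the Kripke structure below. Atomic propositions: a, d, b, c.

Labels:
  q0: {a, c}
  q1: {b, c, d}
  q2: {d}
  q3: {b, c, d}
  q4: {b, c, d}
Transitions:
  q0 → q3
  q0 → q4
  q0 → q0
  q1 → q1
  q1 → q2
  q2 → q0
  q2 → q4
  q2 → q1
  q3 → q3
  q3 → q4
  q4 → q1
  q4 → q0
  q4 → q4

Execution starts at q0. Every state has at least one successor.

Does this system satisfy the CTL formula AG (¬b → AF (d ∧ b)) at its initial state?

Violated

States satisfying ¬b → AF (d ∧ b): {q1, q3, q4}.
States satisfying AG (¬b → AF (d ∧ b)): ∅.
q0 is reachable from q0 and violates ¬b → AF (d ∧ b), so AG fails at q0.
q0 ∉ Sat(AG (¬b → AF (d ∧ b))).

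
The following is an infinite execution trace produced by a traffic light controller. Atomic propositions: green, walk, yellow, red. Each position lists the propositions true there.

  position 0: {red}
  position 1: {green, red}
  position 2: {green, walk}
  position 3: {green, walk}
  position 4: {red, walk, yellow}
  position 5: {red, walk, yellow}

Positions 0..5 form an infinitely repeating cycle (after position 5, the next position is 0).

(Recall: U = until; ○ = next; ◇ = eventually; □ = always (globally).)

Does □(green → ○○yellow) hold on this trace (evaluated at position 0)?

green → ○○yellow must hold at every position from 0 onward. It fails at position 1, so □(green → ○○yellow) is false.
Positions where green holds: 1, 2, 3.
Check ○○yellow at each: 1→fails, 2→ok, 3→ok.

Does not hold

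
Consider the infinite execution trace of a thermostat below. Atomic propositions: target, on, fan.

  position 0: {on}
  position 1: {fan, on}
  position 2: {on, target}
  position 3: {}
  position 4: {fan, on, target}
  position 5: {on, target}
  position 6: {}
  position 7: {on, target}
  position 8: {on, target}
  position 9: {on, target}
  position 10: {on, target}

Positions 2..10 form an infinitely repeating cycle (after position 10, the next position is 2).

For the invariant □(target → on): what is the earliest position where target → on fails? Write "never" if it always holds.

never

target → on holds at every position 0..10, and those are all the positions the trace ever visits, so the invariant □(target → on) is never violated.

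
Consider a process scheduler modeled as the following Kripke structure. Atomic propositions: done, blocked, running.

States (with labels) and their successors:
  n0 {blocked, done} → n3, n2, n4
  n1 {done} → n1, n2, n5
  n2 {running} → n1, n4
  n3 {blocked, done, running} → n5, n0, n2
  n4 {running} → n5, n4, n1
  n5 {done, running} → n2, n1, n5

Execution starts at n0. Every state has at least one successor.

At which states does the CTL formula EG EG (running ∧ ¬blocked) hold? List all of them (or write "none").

{n2, n4, n5}

States satisfying EG (running ∧ ¬blocked): {n2, n4, n5}.
States satisfying EG EG (running ∧ ¬blocked): {n2, n4, n5}.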